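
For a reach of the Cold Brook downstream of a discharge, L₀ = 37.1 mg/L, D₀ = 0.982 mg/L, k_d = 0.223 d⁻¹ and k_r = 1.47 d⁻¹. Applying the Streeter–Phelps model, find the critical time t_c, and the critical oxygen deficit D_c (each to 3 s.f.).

t_c ≈ 1.38 d; D_c ≈ 4.13 mg/L

At the critical point dD/dt = 0, so k_d L₀ e^(−k_d t) = k_r D. Substituting D(t) from the Streeter–Phelps equation and solving for t gives
t_c = ln[(k_r/k_d)(1 − D₀(k_r−k_d)/(k_d L₀))] / (k_r−k_d).
Here k_r−k_d = 1.247 d⁻¹ and 1 − D₀(k_r−k_d)/(k_d L₀) = 1 − 0.982×1.247/(0.223×37.1) = 0.8520, so
t_c = ln(6.592 × 0.8520) / 1.247 = 1.726 / 1.247 = 1.384 d.
L(t_c) = L₀ e^(−k_d t_c) = 37.1 × 0.7345 = 27.25 mg/L, and at the critical point k_r D_c = k_d L, so D_c = (0.223/1.47) × 27.25 = 4.134 mg/L.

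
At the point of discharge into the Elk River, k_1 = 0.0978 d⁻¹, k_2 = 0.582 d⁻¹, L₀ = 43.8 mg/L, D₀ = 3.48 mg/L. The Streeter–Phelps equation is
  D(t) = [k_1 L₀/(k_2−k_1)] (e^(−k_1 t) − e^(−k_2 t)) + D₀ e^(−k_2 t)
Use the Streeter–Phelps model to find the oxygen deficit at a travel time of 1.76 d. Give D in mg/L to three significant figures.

k_1 L₀/(k_2−k_1) = 0.0978×43.8/(0.582−0.0978) = 4.284/0.4842 = 8.847 mg/L.
e^(−k_1 t) = e^(−0.0978×1.760) = 0.8419; e^(−k_2 t) = e^(−0.582×1.760) = 0.3590.
D = 8.847 × (0.8419 − 0.3590) + 3.48 × 0.3590 = 4.272 + 1.249 = 5.521 mg/L.

D ≈ 5.52 mg/L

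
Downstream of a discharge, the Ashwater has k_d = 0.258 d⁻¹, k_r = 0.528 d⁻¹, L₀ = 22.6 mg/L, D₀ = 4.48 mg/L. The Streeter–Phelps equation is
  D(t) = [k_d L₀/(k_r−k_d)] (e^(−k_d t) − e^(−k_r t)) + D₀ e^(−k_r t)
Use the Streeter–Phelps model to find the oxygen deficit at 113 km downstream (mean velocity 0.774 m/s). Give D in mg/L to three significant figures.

Travel time t = x/v = 113 km / (0.774 m/s) = 113000 m / 0.774 m/s = 146000 s = 1.690 d.
k_d L₀/(k_r−k_d) = 0.258×22.6/(0.528−0.258) = 5.831/0.2700 = 21.60 mg/L.
e^(−k_d t) = e^(−0.258×1.690) = 0.6466; e^(−k_r t) = e^(−0.528×1.690) = 0.4098.
D = 21.60 × (0.6466 − 0.4098) + 4.48 × 0.4098 = 5.116 + 1.836 = 6.951 mg/L.

D ≈ 6.95 mg/L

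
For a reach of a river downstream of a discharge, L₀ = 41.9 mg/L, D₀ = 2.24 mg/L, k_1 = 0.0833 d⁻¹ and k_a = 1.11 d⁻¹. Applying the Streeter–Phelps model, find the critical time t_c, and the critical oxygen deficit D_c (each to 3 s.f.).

At the critical point dD/dt = 0, so k_1 L₀ e^(−k_1 t) = k_a D. Substituting D(t) from the Streeter–Phelps equation and solving for t gives
t_c = ln[(k_a/k_1)(1 − D₀(k_a−k_1)/(k_1 L₀))] / (k_a−k_1).
Here k_a−k_1 = 1.027 d⁻¹ and 1 − D₀(k_a−k_1)/(k_1 L₀) = 1 − 2.24×1.027/(0.0833×41.9) = 0.3411, so
t_c = ln(13.33 × 0.3411) / 1.027 = 1.514 / 1.027 = 1.475 d.
L(t_c) = L₀ e^(−k_1 t_c) = 41.9 × 0.8844 = 37.06 mg/L, and at the critical point k_a D_c = k_1 L, so D_c = (0.0833/1.11) × 37.06 = 2.781 mg/L.

t_c ≈ 1.47 d; D_c ≈ 2.78 mg/L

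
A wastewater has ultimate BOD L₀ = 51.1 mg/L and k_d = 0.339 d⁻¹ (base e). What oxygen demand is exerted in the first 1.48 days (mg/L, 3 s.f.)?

y_t = L₀(1 − e^(−k_d t)) = 51.1 × (1 − e^(−0.339×1.48))
= 51.1 × (1 − 0.6055) = 51.1 × 0.3945 = 20.16 mg/L.

y ≈ 20.2 mg/L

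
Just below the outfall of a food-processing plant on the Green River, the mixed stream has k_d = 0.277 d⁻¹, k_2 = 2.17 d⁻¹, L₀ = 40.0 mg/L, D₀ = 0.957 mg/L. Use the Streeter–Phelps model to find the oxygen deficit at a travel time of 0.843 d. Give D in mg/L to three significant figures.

k_d L₀/(k_2−k_d) = 0.277×40.0/(2.17−0.277) = 11.08/1.893 = 5.853 mg/L.
e^(−k_d t) = e^(−0.277×0.8430) = 0.7917; e^(−k_2 t) = e^(−2.17×0.8430) = 0.1605.
D = 5.853 × (0.7917 − 0.1605) + 0.957 × 0.1605 = 3.695 + 0.1536 = 3.848 mg/L.

D ≈ 3.85 mg/L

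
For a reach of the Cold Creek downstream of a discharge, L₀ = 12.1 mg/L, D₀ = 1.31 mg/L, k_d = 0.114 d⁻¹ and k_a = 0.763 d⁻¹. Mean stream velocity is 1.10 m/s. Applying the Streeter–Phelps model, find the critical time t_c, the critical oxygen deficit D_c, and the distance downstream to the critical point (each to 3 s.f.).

t_c ≈ 1.45 d; D_c ≈ 1.53 mg/L; x_c ≈ 138 km

At the critical point dD/dt = 0, so k_d L₀ e^(−k_d t) = k_a D. Substituting D(t) from the Streeter–Phelps equation and solving for t gives
t_c = ln[(k_a/k_d)(1 − D₀(k_a−k_d)/(k_d L₀))] / (k_a−k_d).
Here k_a−k_d = 0.6490 d⁻¹ and 1 − D₀(k_a−k_d)/(k_d L₀) = 1 − 1.31×0.6490/(0.114×12.1) = 0.3837, so
t_c = ln(6.693 × 0.3837) / 0.6490 = 0.9430 / 0.6490 = 1.453 d.
D_c = (k_d/k_a) L₀ e^(−k_d t_c) = (0.114/0.763) × 12.1 × e^(−0.114×1.453) = 0.1494 × 12.1 × 0.8473 = 1.532 mg/L.
x_c = v t_c = 1.10 m/s × 1.453 d × 86400 s/d = 138100 m ≈ 138 km.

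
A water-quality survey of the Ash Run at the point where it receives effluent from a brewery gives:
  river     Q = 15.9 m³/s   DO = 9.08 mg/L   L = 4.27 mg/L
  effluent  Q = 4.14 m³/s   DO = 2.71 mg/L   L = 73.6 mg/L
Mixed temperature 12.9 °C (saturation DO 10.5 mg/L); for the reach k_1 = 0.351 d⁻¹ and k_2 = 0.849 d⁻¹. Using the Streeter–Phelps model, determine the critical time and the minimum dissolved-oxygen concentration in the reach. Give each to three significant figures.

Mixed DO = (15.9×9.08 + 4.14×2.71)/(15.9+4.14) = 155.6/20.04 = 7.764 mg/L.
Mixed L₀ = (15.9×4.27 + 4.14×73.6)/(20.04) = 372.6/20.04 = 18.59 mg/L.
Initial deficit D₀ = C_s − DO₀ = 10.5 − 7.764 = 2.736 mg/L.
t_c = (1/0.4980) ln[(0.849/0.351)(1 − 2.736×0.4980/(0.351×18.59))] = 2.008 × ln(1.914) = 1.303 d.
D_c = (0.351/0.849) × 18.59 × e^(−0.351×1.303) = 0.4134 × 18.59 × 0.6329 = 4.865 mg/L.
Minimum DO = 10.5 − 4.865 = 5.635 mg/L.

t_c ≈ 1.30 d; minimum DO ≈ 5.64 mg/L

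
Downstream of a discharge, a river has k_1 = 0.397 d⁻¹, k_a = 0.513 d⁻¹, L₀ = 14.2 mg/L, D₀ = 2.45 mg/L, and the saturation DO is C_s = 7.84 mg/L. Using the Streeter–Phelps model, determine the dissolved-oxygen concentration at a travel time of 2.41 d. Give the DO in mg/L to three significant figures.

DO ≈ 2.58 mg/L

k_1 L₀/(k_a−k_1) = 0.397×14.2/(0.513−0.397) = 5.637/0.1160 = 48.60 mg/L.
e^(−k_1 t) = e^(−0.397×2.410) = 0.3841; e^(−k_a t) = e^(−0.513×2.410) = 0.2904.
D = 48.60 × (0.3841 − 0.2904) + 2.45 × 0.2904 = 4.553 + 0.7116 = 5.264 mg/L.
DO = C_s − D = 7.84 − 5.264 = 2.576 mg/L.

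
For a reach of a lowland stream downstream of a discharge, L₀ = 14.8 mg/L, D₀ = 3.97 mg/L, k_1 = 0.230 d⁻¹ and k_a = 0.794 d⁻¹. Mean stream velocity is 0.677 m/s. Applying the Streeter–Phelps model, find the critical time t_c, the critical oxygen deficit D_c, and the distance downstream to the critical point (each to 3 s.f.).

t_c ≈ 0.296 d; D_c ≈ 4.01 mg/L; x_c ≈ 17.3 km

With k_a/k_1 = 3.452 and 1 − D₀(k_a−k_1)/(k_1 L₀) = 0.3422,
t_c = ln(3.452 × 0.3422) / (0.794 − 0.230) = ln(1.181) / 0.5640 = 0.1667/0.5640 = 0.2956 d.
L(t_c) = L₀ e^(−k_1 t_c) = 14.8 × 0.9343 = 13.83 mg/L, and at the critical point k_a D_c = k_1 L, so D_c = (0.230/0.794) × 13.83 = 4.005 mg/L.
x_c = v t_c = 0.677 m/s × 0.2956 d × 86400 s/d = 17290 m ≈ 17.3 km.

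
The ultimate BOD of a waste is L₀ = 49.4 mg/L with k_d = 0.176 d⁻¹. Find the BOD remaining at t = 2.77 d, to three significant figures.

L_t = L₀ e^(−k_d t) = 49.4 × e^(−0.176×2.77) = 49.4 × 0.6141 = 30.34 mg/L.

L ≈ 30.3 mg/L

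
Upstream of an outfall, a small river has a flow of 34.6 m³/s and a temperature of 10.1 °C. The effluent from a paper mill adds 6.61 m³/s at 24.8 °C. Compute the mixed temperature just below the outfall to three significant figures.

12.5 °C

Flow-weighted mixing: C = (Q_r C_r + Q_w C_w)/(Q_r + Q_w)
= (34.6×10.1 + 6.61×24.8)/(34.6 + 6.61) = 513.4/41.21 = 12.46 °C.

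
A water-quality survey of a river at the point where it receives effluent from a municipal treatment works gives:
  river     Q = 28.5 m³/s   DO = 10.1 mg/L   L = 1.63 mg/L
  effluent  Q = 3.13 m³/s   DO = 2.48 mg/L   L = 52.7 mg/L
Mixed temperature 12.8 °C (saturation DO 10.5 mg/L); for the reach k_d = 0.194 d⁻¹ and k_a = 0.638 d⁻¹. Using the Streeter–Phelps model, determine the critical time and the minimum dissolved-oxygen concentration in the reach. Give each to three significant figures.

Mixed DO = (28.5×10.1 + 3.13×2.48)/(28.5+3.13) = 295.6/31.63 = 9.346 mg/L.
Mixed L₀ = (28.5×1.63 + 3.13×52.7)/(31.63) = 211.4/31.63 = 6.684 mg/L.
Initial deficit D₀ = C_s − DO₀ = 10.5 − 9.346 = 1.154 mg/L.
t_c = (1/0.4440) ln[(0.638/0.194)(1 − 1.154×0.4440/(0.194×6.684))] = 2.252 × ln(1.989) = 1.549 d.
D_c = (0.194/0.638) × 6.684 × e^(−0.194×1.549) = 0.3041 × 6.684 × 0.7405 = 1.505 mg/L.
Minimum DO = 10.5 − 1.505 = 8.995 mg/L.

t_c ≈ 1.55 d; minimum DO ≈ 9.00 mg/L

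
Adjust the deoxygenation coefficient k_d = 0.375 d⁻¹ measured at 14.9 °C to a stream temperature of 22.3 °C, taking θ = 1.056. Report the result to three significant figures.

k_d(T₂) = k_d(T₁) · θ^(T₂−T₁) = 0.375 × 1.056^(22.3−14.9)
= 0.375 × 1.056^7.40 = 0.375 × 1.497 = 0.5612 d⁻¹.

k_d ≈ 0.561 d⁻¹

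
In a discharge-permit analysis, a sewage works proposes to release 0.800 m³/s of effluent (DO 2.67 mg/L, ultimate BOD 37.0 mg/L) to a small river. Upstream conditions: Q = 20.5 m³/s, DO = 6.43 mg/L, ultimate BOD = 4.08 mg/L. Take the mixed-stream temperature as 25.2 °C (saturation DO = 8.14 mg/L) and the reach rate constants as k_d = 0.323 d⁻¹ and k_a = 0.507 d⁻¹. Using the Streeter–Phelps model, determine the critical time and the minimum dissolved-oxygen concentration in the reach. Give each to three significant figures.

t_c ≈ 1.25 d; minimum DO ≈ 5.88 mg/L

Mixed DO = (20.5×6.43 + 0.800×2.67)/(20.5+0.800) = 134.0/21.30 = 6.289 mg/L.
Mixed L₀ = (20.5×4.08 + 0.800×37.0)/(21.30) = 113.2/21.30 = 5.316 mg/L.
Initial deficit D₀ = C_s − DO₀ = 8.14 − 6.289 = 1.851 mg/L.
t_c = (1/0.1840) ln[(0.507/0.323)(1 − 1.851×0.1840/(0.323×5.316))] = 5.435 × ln(1.258) = 1.249 d.
D_c = (0.323/0.507) × 5.316 × e^(−0.323×1.249) = 0.6371 × 5.316 × 0.6681 = 2.263 mg/L.
Minimum DO = 8.14 − 2.263 = 5.877 mg/L.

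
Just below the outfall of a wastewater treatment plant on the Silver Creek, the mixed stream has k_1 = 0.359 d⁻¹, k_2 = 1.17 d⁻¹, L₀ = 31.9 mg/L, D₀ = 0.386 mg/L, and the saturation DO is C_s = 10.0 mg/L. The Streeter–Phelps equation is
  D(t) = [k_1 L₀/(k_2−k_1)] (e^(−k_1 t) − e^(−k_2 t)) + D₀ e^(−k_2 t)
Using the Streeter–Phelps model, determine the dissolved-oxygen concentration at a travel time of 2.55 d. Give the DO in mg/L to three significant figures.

k_1 L₀/(k_2−k_1) = 0.359×31.9/(1.17−0.359) = 11.45/0.8110 = 14.12 mg/L.
e^(−k_1 t) = e^(−0.359×2.550) = 0.4003; e^(−k_2 t) = e^(−1.17×2.550) = 0.05062.
D = 14.12 × (0.4003 − 0.05062) + 0.386 × 0.05062 = 4.938 + 0.01954 = 4.958 mg/L.
DO = C_s − D = 10.0 − 4.958 = 5.042 mg/L.

DO ≈ 5.04 mg/L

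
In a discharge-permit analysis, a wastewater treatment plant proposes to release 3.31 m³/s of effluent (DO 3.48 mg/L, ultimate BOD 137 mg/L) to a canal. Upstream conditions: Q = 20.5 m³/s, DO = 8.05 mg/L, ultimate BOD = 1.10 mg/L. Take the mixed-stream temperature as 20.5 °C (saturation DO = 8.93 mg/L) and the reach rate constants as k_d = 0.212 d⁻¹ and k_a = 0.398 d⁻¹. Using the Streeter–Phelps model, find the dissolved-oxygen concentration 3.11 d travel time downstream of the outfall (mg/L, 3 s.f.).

DO ≈ 3.31 mg/L

Mixed DO = (20.5×8.05 + 3.31×3.48)/(20.5+3.31) = 176.5/23.81 = 7.415 mg/L.
Mixed L₀ = (20.5×1.10 + 3.31×137)/(23.81) = 476.0/23.81 = 19.99 mg/L.
Initial deficit D₀ = C_s − DO₀ = 8.93 − 7.415 = 1.515 mg/L.
D(3.11) = [0.212×19.99/(0.398−0.212)](e^(−0.212×3.11) − e^(−0.398×3.11)) + 1.515 e^(−0.398×3.11)
= 22.79 × (0.5172 − 0.2900) + 1.515 × 0.2900 = 5.616 mg/L.
DO = 8.93 − 5.616 = 3.314 mg/L.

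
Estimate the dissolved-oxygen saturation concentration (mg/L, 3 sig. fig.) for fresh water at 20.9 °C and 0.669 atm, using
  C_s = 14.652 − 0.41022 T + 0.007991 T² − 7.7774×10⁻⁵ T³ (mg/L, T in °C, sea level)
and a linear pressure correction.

At sea level: C_s = 14.652 − 0.41022×20.9 + 0.007991×20.9² − 7.7774×10⁻⁵×20.9³ = 8.859 mg/L.
Pressure correction: C_s' = 8.859 × 0.669 = 5.927 mg/L.

C_s ≈ 5.93 mg/L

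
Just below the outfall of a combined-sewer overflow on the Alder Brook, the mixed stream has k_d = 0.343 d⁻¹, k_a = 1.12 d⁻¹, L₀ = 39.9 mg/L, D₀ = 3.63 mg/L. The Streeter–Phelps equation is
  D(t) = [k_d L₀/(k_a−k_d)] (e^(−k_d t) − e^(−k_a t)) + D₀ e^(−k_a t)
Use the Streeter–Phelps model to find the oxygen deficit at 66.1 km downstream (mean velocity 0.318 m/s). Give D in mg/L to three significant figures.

Travel time t = x/v = 66.1 km / (0.318 m/s) = 66100 m / 0.318 m/s = 207900 s = 2.406 d.
k_d L₀/(k_a−k_d) = 0.343×39.9/(1.12−0.343) = 13.69/0.7770 = 17.61 mg/L.
e^(−k_d t) = e^(−0.343×2.406) = 0.4382; e^(−k_a t) = e^(−1.12×2.406) = 0.06758.
D = 17.61 × (0.4382 − 0.06758) + 3.63 × 0.06758 = 6.527 + 0.2453 = 6.772 mg/L.

D ≈ 6.77 mg/L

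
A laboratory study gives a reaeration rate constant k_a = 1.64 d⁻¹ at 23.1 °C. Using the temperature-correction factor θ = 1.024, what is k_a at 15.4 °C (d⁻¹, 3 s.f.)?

k_a ≈ 1.37 d⁻¹

k_a(T₂) = k_a(T₁) · θ^(T₂−T₁) = 1.64 × 1.024^(15.4−23.1)
= 1.64 × 1.024^-7.70 = 1.64 × 0.8331 = 1.366 d⁻¹.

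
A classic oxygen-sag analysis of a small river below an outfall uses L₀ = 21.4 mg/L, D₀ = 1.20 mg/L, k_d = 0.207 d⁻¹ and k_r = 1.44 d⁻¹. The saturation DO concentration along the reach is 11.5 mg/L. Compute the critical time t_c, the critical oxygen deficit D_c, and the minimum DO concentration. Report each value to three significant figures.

t_c ≈ 1.24 d; D_c ≈ 2.38 mg/L; min DO ≈ 9.12 mg/L

t_c = [1/(k_r−k_d)] ln[(k_r/k_d)(1 − D₀(k_r−k_d)/(k_d L₀))]
= [1/(1.44−0.207)] ln[(1.44/0.207)(1 − 1.20×1.233/(0.207×21.4))]
= (1/1.233) ln[6.957 × 0.6660] = 0.8110 × ln(4.633) = 0.8110 × 1.533 = 1.243 d.
D_c = (k_d/k_r) L₀ e^(−k_d t_c) = (0.207/1.44) × 21.4 × e^(−0.207×1.243) = 0.1437 × 21.4 × 0.7731 = 2.378 mg/L.
Minimum DO = C_s − D_c = 11.5 − 2.378 = 9.122 mg/L.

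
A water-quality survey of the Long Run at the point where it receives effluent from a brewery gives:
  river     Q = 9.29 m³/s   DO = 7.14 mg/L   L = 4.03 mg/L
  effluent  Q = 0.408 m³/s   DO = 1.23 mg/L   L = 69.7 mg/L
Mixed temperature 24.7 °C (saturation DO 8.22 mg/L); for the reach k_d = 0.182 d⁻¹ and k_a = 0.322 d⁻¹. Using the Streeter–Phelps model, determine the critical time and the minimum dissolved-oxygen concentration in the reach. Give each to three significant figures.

t_c ≈ 2.91 d; minimum DO ≈ 5.96 mg/L

Mixed DO = (9.29×7.14 + 0.408×1.23)/(9.29+0.408) = 66.83/9.698 = 6.891 mg/L.
Mixed L₀ = (9.29×4.03 + 0.408×69.7)/(9.698) = 65.88/9.698 = 6.793 mg/L.
Initial deficit D₀ = C_s − DO₀ = 8.22 − 6.891 = 1.329 mg/L.
t_c = (1/0.1400) ln[(0.322/0.182)(1 − 1.329×0.1400/(0.182×6.793))] = 7.143 × ln(1.503) = 2.911 d.
D_c = (0.182/0.322) × 6.793 × e^(−0.182×2.911) = 0.5652 × 6.793 × 0.5888 = 2.260 mg/L.
Minimum DO = 8.22 − 2.260 = 5.960 mg/L.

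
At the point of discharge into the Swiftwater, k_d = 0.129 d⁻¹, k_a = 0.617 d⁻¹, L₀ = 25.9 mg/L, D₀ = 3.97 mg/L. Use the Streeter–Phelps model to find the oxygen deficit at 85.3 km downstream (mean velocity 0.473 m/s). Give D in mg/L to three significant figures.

Travel time t = x/v = 85.3 km / (0.473 m/s) = 85300 m / 0.473 m/s = 180300 s = 2.087 d.
k_d L₀/(k_a−k_d) = 0.129×25.9/(0.617−0.129) = 3.341/0.4880 = 6.847 mg/L.
e^(−k_d t) = e^(−0.129×2.087) = 0.7639; e^(−k_a t) = e^(−0.617×2.087) = 0.2759.
D = 6.847 × (0.7639 − 0.2759) + 3.97 × 0.2759 = 3.342 + 1.095 = 4.437 mg/L.

D ≈ 4.44 mg/L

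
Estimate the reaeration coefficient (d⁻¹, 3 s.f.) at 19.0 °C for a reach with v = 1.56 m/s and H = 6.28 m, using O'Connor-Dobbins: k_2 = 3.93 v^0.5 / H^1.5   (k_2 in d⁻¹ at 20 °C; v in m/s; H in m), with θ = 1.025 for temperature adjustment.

k_2 ≈ 0.304 d⁻¹

k_2(20) = 3.93 × 1.56^0.5 / 6.28^1.5 = 3.93 × 1.249 / 15.74 = 0.3119 d⁻¹.
k_2(19.0) = 0.3119 × 1.025^(19.0−20) = 0.3119 × 0.9756 = 0.3043 d⁻¹.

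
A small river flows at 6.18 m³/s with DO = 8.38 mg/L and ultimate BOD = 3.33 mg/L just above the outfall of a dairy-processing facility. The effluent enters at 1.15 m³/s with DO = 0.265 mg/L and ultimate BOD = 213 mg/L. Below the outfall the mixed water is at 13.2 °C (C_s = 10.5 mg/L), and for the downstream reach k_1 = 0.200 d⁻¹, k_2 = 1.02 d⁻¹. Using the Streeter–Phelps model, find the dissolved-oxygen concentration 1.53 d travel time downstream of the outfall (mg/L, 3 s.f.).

Mixed DO = (6.18×8.38 + 1.15×0.265)/(6.18+1.15) = 52.09/7.330 = 7.107 mg/L.
Mixed L₀ = (6.18×3.33 + 1.15×213)/(7.330) = 265.5/7.330 = 36.23 mg/L.
Initial deficit D₀ = C_s − DO₀ = 10.5 − 7.107 = 3.393 mg/L.
D(1.53) = [0.200×36.23/(1.02−0.200)](e^(−0.200×1.53) − e^(−1.02×1.53)) + 3.393 e^(−1.02×1.53)
= 8.835 × (0.7364 − 0.2100) + 3.393 × 0.2100 = 5.363 mg/L.
DO = 10.5 − 5.363 = 5.137 mg/L.

DO ≈ 5.14 mg/L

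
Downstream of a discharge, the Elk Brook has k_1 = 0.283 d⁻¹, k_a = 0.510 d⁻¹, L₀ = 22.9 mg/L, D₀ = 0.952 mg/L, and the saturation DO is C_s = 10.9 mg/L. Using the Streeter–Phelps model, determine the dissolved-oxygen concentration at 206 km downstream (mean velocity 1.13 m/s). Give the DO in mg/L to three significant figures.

Travel time t = x/v = 206 km / (1.13 m/s) = 206000 m / 1.13 m/s = 182300 s = 2.110 d.
k_1 L₀/(k_a−k_1) = 0.283×22.9/(0.510−0.283) = 6.481/0.2270 = 28.55 mg/L.
e^(−k_1 t) = e^(−0.283×2.110) = 0.5504; e^(−k_a t) = e^(−0.510×2.110) = 0.3409.
D = 28.55 × (0.5504 − 0.3409) + 0.952 × 0.3409 = 5.980 + 0.3246 = 6.305 mg/L.
DO = C_s − D = 10.9 − 6.305 = 4.595 mg/L.

DO ≈ 4.60 mg/L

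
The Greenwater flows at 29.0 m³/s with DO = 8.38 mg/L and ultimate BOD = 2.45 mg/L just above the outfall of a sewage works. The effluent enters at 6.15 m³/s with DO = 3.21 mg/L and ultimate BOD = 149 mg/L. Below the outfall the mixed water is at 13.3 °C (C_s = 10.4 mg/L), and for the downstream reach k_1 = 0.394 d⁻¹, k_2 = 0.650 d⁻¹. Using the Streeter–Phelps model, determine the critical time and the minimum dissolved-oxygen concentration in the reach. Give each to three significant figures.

Mixed DO = (29.0×8.38 + 6.15×3.21)/(29.0+6.15) = 262.8/35.15 = 7.475 mg/L.
Mixed L₀ = (29.0×2.45 + 6.15×149)/(35.15) = 987.4/35.15 = 28.09 mg/L.
Initial deficit D₀ = C_s − DO₀ = 10.4 − 7.475 = 2.925 mg/L.
t_c = (1/0.2560) ln[(0.650/0.394)(1 − 2.925×0.2560/(0.394×28.09))] = 3.906 × ln(1.538) = 1.682 d.
D_c = (0.394/0.650) × 28.09 × e^(−0.394×1.682) = 0.6062 × 28.09 × 0.5155 = 8.777 mg/L.
Minimum DO = 10.4 − 8.777 = 1.623 mg/L.

t_c ≈ 1.68 d; minimum DO ≈ 1.62 mg/L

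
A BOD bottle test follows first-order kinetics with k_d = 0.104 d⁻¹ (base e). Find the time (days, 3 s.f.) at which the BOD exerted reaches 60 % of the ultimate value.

t ≈ 8.81 d

y/L₀ = 1 − e^(−k_d t) = 0.60 ⇒ e^(−k_d t) = 0.400
t = −ln(0.400) / 0.104 = 0.9163 / 0.104 = 8.810 d.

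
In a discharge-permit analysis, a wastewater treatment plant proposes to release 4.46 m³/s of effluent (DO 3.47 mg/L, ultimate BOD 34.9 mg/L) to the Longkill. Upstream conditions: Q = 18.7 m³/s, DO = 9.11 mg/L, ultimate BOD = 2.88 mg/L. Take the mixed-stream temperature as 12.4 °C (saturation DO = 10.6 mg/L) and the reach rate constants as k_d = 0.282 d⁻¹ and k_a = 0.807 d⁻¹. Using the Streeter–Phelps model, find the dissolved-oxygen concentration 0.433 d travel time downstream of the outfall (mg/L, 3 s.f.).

DO ≈ 7.91 mg/L

Mixed DO = (18.7×9.11 + 4.46×3.47)/(18.7+4.46) = 185.8/23.16 = 8.024 mg/L.
Mixed L₀ = (18.7×2.88 + 4.46×34.9)/(23.16) = 209.5/23.16 = 9.046 mg/L.
Initial deficit D₀ = C_s − DO₀ = 10.6 − 8.024 = 2.576 mg/L.
D(0.433) = [0.282×9.046/(0.807−0.282)](e^(−0.282×0.433) − e^(−0.807×0.433)) + 2.576 e^(−0.807×0.433)
= 4.859 × (0.8851 − 0.7051) + 2.576 × 0.7051 = 2.691 mg/L.
DO = 10.6 − 2.691 = 7.909 mg/L.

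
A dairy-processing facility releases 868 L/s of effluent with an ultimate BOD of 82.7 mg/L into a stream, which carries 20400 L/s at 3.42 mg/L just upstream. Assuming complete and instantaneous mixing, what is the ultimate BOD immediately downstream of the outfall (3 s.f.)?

Flow-weighted mixing: C = (Q_r C_r + Q_w C_w)/(Q_r + Q_w)
= (20400×3.42 + 868×82.7)/(20400 + 868) = 141600/21270 = 6.656 mg/L.

6.66 mg/L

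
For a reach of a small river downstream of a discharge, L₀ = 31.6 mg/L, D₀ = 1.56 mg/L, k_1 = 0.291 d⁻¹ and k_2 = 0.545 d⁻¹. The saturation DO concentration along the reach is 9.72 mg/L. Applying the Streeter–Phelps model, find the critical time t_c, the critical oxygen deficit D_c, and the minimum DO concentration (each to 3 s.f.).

t_c ≈ 2.30 d; D_c ≈ 8.65 mg/L; min DO ≈ 1.07 mg/L

At the critical point dD/dt = 0, so k_1 L₀ e^(−k_1 t) = k_2 D. Substituting D(t) from the Streeter–Phelps equation and solving for t gives
t_c = ln[(k_2/k_1)(1 − D₀(k_2−k_1)/(k_1 L₀))] / (k_2−k_1).
Here k_2−k_1 = 0.2540 d⁻¹ and 1 − D₀(k_2−k_1)/(k_1 L₀) = 1 − 1.56×0.2540/(0.291×31.6) = 0.9569, so
t_c = ln(1.873 × 0.9569) / 0.2540 = 0.5834 / 0.2540 = 2.297 d.
D_c = (k_1/k_2) L₀ e^(−k_1 t_c) = (0.291/0.545) × 31.6 × e^(−0.291×2.297) = 0.5339 × 31.6 × 0.5125 = 8.648 mg/L.
Minimum DO = C_s − D_c = 9.72 − 8.648 = 1.072 mg/L.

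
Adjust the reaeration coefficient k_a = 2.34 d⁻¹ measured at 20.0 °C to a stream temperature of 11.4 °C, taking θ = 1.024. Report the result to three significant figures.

k_a(T₂) = k_a(T₁) · θ^(T₂−T₁) = 2.34 × 1.024^(11.4−20.0)
= 2.34 × 1.024^-8.60 = 2.34 × 0.8155 = 1.908 d⁻¹.

k_a ≈ 1.91 d⁻¹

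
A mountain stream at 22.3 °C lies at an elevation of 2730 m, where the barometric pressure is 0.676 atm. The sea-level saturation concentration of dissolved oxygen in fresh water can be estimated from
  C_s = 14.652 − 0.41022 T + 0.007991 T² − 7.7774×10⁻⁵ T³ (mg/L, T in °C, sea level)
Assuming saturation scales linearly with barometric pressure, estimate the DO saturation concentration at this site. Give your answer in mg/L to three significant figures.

C_s ≈ 5.82 mg/L

At sea level: C_s = 14.652 − 0.41022×22.3 + 0.007991×22.3² − 7.7774×10⁻⁵×22.3³ = 8.615 mg/L.
Pressure correction: C_s' = 8.615 × 0.676 = 5.824 mg/L.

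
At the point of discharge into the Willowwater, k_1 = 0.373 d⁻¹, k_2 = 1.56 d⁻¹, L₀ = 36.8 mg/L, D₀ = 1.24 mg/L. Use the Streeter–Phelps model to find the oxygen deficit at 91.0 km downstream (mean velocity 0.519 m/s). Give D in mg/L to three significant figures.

D ≈ 4.99 mg/L

Travel time t = x/v = 91.0 km / (0.519 m/s) = 91000 m / 0.519 m/s = 175300 s = 2.029 d.
k_1 L₀/(k_2−k_1) = 0.373×36.8/(1.56−0.373) = 13.73/1.187 = 11.56 mg/L.
e^(−k_1 t) = e^(−0.373×2.029) = 0.4691; e^(−k_2 t) = e^(−1.56×2.029) = 0.04218.
D = 11.56 × (0.4691 − 0.04218) + 1.24 × 0.04218 = 4.937 + 0.05230 = 4.989 mg/L.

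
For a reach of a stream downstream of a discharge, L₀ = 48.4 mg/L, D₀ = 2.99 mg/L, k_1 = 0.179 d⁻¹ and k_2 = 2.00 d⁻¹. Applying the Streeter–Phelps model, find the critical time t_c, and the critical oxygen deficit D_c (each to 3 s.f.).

t_c ≈ 0.782 d; D_c ≈ 3.77 mg/L

At the critical point dD/dt = 0, so k_1 L₀ e^(−k_1 t) = k_2 D. Substituting D(t) from the Streeter–Phelps equation and solving for t gives
t_c = ln[(k_2/k_1)(1 − D₀(k_2−k_1)/(k_1 L₀))] / (k_2−k_1).
Here k_2−k_1 = 1.821 d⁻¹ and 1 − D₀(k_2−k_1)/(k_1 L₀) = 1 − 2.99×1.821/(0.179×48.4) = 0.3715, so
t_c = ln(11.17 × 0.3715) / 1.821 = 1.423 / 1.821 = 0.7817 d.
L(t_c) = L₀ e^(−k_1 t_c) = 48.4 × 0.8694 = 42.08 mg/L, and at the critical point k_2 D_c = k_1 L, so D_c = (0.179/2.00) × 42.08 = 3.766 mg/L.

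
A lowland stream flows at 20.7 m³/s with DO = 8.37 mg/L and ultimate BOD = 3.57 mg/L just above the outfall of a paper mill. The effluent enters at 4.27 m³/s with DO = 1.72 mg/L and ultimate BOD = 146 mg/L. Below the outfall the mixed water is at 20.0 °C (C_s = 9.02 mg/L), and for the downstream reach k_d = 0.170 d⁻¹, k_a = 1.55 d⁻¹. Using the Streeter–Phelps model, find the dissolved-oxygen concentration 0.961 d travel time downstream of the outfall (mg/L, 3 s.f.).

DO ≈ 6.47 mg/L

Mixed DO = (20.7×8.37 + 4.27×1.72)/(20.7+4.27) = 180.6/24.97 = 7.233 mg/L.
Mixed L₀ = (20.7×3.57 + 4.27×146)/(24.97) = 697.3/24.97 = 27.93 mg/L.
Initial deficit D₀ = C_s − DO₀ = 9.02 − 7.233 = 1.787 mg/L.
D(0.961) = [0.170×27.93/(1.55−0.170)](e^(−0.170×0.961) − e^(−1.55×0.961)) + 1.787 e^(−1.55×0.961)
= 3.440 × (0.8493 − 0.2255) + 1.787 × 0.2255 = 2.549 mg/L.
DO = 9.02 − 2.549 = 6.471 mg/L.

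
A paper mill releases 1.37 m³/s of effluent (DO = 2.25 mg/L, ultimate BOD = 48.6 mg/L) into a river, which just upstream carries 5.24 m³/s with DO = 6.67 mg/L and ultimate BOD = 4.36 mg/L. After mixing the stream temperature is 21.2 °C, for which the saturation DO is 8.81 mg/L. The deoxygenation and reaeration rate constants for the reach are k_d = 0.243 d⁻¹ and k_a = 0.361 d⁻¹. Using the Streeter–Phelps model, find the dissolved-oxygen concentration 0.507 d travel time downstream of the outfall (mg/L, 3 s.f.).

Mixed DO = (5.24×6.67 + 1.37×2.25)/(5.24+1.37) = 38.03/6.610 = 5.754 mg/L.
Mixed L₀ = (5.24×4.36 + 1.37×48.6)/(6.610) = 89.43/6.610 = 13.53 mg/L.
Initial deficit D₀ = C_s − DO₀ = 8.81 − 5.754 = 3.056 mg/L.
D(0.507) = [0.243×13.53/(0.361−0.243)](e^(−0.243×0.507) − e^(−0.361×0.507)) + 3.056 e^(−0.361×0.507)
= 27.86 × (0.8841 − 0.8327) + 3.056 × 0.8327 = 3.975 mg/L.
DO = 8.81 − 3.975 = 4.835 mg/L.

DO ≈ 4.83 mg/L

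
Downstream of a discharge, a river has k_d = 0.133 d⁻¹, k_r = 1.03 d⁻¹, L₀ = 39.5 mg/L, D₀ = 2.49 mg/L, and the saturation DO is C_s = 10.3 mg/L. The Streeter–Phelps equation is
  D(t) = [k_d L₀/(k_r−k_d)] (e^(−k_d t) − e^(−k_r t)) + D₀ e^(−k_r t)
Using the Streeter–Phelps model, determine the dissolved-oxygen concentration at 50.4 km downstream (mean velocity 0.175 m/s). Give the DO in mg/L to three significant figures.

Travel time t = x/v = 50.4 km / (0.175 m/s) = 50400 m / 0.175 m/s = 288000 s = 3.333 d.
k_d L₀/(k_r−k_d) = 0.133×39.5/(1.03−0.133) = 5.254/0.8970 = 5.857 mg/L.
e^(−k_d t) = e^(−0.133×3.333) = 0.6419; e^(−k_r t) = e^(−1.03×3.333) = 0.03228.
D = 5.857 × (0.6419 − 0.03228) + 2.49 × 0.03228 = 3.570 + 0.08038 = 3.651 mg/L.
DO = C_s − D = 10.3 − 3.651 = 6.649 mg/L.

DO ≈ 6.65 mg/L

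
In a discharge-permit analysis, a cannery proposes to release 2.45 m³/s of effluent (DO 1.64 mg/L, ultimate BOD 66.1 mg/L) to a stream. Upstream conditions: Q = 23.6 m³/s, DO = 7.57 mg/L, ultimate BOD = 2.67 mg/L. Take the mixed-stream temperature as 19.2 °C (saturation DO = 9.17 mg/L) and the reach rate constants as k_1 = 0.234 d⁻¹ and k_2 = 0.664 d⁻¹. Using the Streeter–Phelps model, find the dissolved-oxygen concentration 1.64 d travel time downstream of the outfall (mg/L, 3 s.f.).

Mixed DO = (23.6×7.57 + 2.45×1.64)/(23.6+2.45) = 182.7/26.05 = 7.012 mg/L.
Mixed L₀ = (23.6×2.67 + 2.45×66.1)/(26.05) = 225.0/26.05 = 8.636 mg/L.
Initial deficit D₀ = C_s − DO₀ = 9.17 − 7.012 = 2.158 mg/L.
D(1.64) = [0.234×8.636/(0.664−0.234)](e^(−0.234×1.64) − e^(−0.664×1.64)) + 2.158 e^(−0.664×1.64)
= 4.699 × (0.6813 − 0.3366) + 2.158 × 0.3366 = 2.346 mg/L.
DO = 9.17 − 2.346 = 6.824 mg/L.

DO ≈ 6.82 mg/L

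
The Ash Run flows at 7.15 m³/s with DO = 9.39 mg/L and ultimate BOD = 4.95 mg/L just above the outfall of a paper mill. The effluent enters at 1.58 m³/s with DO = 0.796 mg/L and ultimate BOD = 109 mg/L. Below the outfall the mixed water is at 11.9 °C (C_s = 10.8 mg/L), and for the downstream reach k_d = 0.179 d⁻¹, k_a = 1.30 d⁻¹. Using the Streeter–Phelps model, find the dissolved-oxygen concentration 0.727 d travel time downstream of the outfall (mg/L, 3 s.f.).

Mixed DO = (7.15×9.39 + 1.58×0.796)/(7.15+1.58) = 68.40/8.730 = 7.835 mg/L.
Mixed L₀ = (7.15×4.95 + 1.58×109)/(8.730) = 207.6/8.730 = 23.78 mg/L.
Initial deficit D₀ = C_s − DO₀ = 10.8 − 7.835 = 2.965 mg/L.
D(0.727) = [0.179×23.78/(1.30−0.179)](e^(−0.179×0.727) − e^(−1.30×0.727)) + 2.965 e^(−1.30×0.727)
= 3.797 × (0.8780 − 0.3886) + 2.965 × 0.3886 = 3.011 mg/L.
DO = 10.8 − 3.011 = 7.789 mg/L.

DO ≈ 7.79 mg/L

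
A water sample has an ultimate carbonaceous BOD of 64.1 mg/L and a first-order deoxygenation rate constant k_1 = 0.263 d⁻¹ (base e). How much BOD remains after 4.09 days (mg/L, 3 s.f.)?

L_t = L₀ e^(−k_1 t) = 64.1 × e^(−0.263×4.09) = 64.1 × 0.3411 = 21.86 mg/L.

L ≈ 21.9 mg/L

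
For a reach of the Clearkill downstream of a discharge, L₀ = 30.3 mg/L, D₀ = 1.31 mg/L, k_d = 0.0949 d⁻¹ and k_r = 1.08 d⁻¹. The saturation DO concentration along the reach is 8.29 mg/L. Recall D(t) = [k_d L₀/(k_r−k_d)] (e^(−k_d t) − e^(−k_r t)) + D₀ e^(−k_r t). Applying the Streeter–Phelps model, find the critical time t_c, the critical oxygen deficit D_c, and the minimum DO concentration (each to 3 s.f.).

With k_r/k_d = 11.38 and 1 − D₀(k_r−k_d)/(k_d L₀) = 0.5512,
t_c = ln(11.38 × 0.5512) / (1.08 − 0.0949) = ln(6.273) / 0.9851 = 1.836/0.9851 = 1.864 d.
L(t_c) = L₀ e^(−k_d t_c) = 30.3 × 0.8379 = 25.39 mg/L, and at the critical point k_r D_c = k_d L, so D_c = (0.0949/1.08) × 25.39 = 2.231 mg/L.
Minimum DO = C_s − D_c = 8.29 − 2.231 = 6.059 mg/L.

t_c ≈ 1.86 d; D_c ≈ 2.23 mg/L; min DO ≈ 6.06 mg/L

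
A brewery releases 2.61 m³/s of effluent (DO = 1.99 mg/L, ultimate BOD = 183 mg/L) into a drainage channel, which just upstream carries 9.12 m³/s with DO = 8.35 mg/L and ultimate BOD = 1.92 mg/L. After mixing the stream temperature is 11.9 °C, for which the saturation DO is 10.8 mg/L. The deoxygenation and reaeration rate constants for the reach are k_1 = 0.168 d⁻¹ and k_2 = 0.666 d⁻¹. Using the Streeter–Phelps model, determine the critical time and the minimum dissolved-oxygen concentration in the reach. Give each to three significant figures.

Mixed DO = (9.12×8.35 + 2.61×1.99)/(9.12+2.61) = 81.35/11.73 = 6.935 mg/L.
Mixed L₀ = (9.12×1.92 + 2.61×183)/(11.73) = 495.1/11.73 = 42.21 mg/L.
Initial deficit D₀ = C_s − DO₀ = 10.8 − 6.935 = 3.865 mg/L.
t_c = (1/0.4980) ln[(0.666/0.168)(1 − 3.865×0.4980/(0.168×42.21))] = 2.008 × ln(2.888) = 2.130 d.
D_c = (0.168/0.666) × 42.21 × e^(−0.168×2.130) = 0.2523 × 42.21 × 0.6992 = 7.445 mg/L.
Minimum DO = 10.8 − 7.445 = 3.355 mg/L.

t_c ≈ 2.13 d; minimum DO ≈ 3.35 mg/L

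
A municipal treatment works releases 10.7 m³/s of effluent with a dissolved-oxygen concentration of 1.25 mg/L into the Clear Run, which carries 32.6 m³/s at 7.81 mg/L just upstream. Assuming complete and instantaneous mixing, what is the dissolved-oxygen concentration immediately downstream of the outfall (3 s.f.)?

6.19 mg/L

Flow-weighted mixing: C = (Q_r C_r + Q_w C_w)/(Q_r + Q_w)
= (32.6×7.81 + 10.7×1.25)/(32.6 + 10.7) = 268.0/43.30 = 6.189 mg/L.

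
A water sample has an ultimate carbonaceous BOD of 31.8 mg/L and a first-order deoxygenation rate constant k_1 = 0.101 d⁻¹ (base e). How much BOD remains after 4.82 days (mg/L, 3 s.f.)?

L_t = L₀ e^(−k_1 t) = 31.8 × e^(−0.101×4.82) = 31.8 × 0.6146 = 19.54 mg/L.

L ≈ 19.5 mg/L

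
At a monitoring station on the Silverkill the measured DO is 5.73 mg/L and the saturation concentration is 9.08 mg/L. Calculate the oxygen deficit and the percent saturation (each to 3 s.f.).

D = C_s − C = 9.08 − 5.73 = 3.35 mg/L.
% saturation = 5.73/9.08 × 100 = 63.1 %.

D ≈ 3.35 mg/L; 63.1 % saturation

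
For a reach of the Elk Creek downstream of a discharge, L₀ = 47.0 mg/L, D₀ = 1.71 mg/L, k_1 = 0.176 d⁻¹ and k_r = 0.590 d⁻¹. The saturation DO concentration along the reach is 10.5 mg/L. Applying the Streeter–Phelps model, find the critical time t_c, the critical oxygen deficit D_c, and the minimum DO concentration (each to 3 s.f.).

t_c = [1/(k_r−k_1)] ln[(k_r/k_1)(1 − D₀(k_r−k_1)/(k_1 L₀))]
= [1/(0.590−0.176)] ln[(0.590/0.176)(1 − 1.71×0.4140/(0.176×47.0))]
= (1/0.4140) ln[3.352 × 0.9144] = 2.415 × ln(3.065) = 2.415 × 1.120 = 2.706 d.
L(t_c) = L₀ e^(−k_1 t_c) = 47.0 × 0.6211 = 29.19 mg/L, and at the critical point k_r D_c = k_1 L, so D_c = (0.176/0.590) × 29.19 = 8.709 mg/L.
Minimum DO = C_s − D_c = 10.5 − 8.709 = 1.791 mg/L.

t_c ≈ 2.71 d; D_c ≈ 8.71 mg/L; min DO ≈ 1.79 mg/L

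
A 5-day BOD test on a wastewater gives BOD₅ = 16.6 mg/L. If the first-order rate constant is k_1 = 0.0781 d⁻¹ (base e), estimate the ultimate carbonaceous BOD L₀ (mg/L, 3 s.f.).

BOD₅ = L₀(1 − e^(−5k_1)) ⇒ L₀ = BOD₅ / (1 − e^(−5×0.0781))
= 16.6 / (1 − 0.6767) = 16.6 / 0.3233 = 51.35 mg/L.

L₀ ≈ 51.3 mg/L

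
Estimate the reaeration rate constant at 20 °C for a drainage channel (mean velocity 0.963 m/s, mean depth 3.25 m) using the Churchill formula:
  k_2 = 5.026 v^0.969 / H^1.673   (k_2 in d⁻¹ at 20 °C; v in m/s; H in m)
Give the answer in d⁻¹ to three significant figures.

k_2 = 5.026 × 0.963^0.969 / 3.25^1.673 = 5.026 × 0.9641 / 7.184 = 0.6745 d⁻¹.

k_2 ≈ 0.674 d⁻¹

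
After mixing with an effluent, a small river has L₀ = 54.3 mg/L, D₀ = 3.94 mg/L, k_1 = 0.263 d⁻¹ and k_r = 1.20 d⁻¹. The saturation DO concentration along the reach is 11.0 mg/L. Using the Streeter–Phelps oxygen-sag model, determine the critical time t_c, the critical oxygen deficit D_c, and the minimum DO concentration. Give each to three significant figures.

t_c ≈ 1.30 d; D_c ≈ 8.45 mg/L; min DO ≈ 2.55 mg/L

t_c = [1/(k_r−k_1)] ln[(k_r/k_1)(1 − D₀(k_r−k_1)/(k_1 L₀))]
= [1/(1.20−0.263)] ln[(1.20/0.263)(1 − 3.94×0.9370/(0.263×54.3))]
= (1/0.9370) ln[4.563 × 0.7415] = 1.067 × ln(3.383) = 1.067 × 1.219 = 1.301 d.
L(t_c) = L₀ e^(−k_1 t_c) = 54.3 × 0.7103 = 38.57 mg/L, and at the critical point k_r D_c = k_1 L, so D_c = (0.263/1.20) × 38.57 = 8.453 mg/L.
Minimum DO = C_s − D_c = 11.0 − 8.453 = 2.547 mg/L.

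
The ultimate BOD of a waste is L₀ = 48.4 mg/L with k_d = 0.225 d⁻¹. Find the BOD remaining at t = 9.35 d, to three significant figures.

L ≈ 5.90 mg/L

L_t = L₀ e^(−k_d t) = 48.4 × e^(−0.225×9.35) = 48.4 × 0.1220 = 5.905 mg/L.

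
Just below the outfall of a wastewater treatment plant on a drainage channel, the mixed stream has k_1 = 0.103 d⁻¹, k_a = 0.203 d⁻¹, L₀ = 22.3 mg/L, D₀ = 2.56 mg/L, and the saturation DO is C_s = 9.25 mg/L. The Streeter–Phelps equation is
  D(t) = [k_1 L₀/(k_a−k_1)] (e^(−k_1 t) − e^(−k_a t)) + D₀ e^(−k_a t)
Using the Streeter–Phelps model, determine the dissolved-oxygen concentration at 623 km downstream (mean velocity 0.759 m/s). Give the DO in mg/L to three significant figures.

Travel time t = x/v = 623 km / (0.759 m/s) = 623000 m / 0.759 m/s = 820800 s = 9.500 d.
k_1 L₀/(k_a−k_1) = 0.103×22.3/(0.203−0.103) = 2.297/0.1000 = 22.97 mg/L.
e^(−k_1 t) = e^(−0.103×9.500) = 0.3759; e^(−k_a t) = e^(−0.203×9.500) = 0.1454.
D = 22.97 × (0.3759 − 0.1454) + 2.56 × 0.1454 = 5.295 + 0.3721 = 5.667 mg/L.
DO = C_s − D = 9.25 − 5.667 = 3.583 mg/L.

DO ≈ 3.58 mg/L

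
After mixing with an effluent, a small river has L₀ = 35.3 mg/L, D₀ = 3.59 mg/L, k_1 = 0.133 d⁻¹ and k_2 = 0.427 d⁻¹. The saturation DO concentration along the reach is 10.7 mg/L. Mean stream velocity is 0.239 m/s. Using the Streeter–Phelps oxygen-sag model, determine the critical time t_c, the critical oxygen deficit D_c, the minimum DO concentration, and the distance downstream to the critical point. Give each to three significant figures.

At the critical point dD/dt = 0, so k_1 L₀ e^(−k_1 t) = k_2 D. Substituting D(t) from the Streeter–Phelps equation and solving for t gives
t_c = ln[(k_2/k_1)(1 − D₀(k_2−k_1)/(k_1 L₀))] / (k_2−k_1).
Here k_2−k_1 = 0.2940 d⁻¹ and 1 − D₀(k_2−k_1)/(k_1 L₀) = 1 − 3.59×0.2940/(0.133×35.3) = 0.7752, so
t_c = ln(3.211 × 0.7752) / 0.2940 = 0.9118 / 0.2940 = 3.101 d.
D_c = (k_1/k_2) L₀ e^(−k_1 t_c) = (0.133/0.427) × 35.3 × e^(−0.133×3.101) = 0.3115 × 35.3 × 0.6620 = 7.279 mg/L.
Minimum DO = C_s − D_c = 10.7 − 7.279 = 3.421 mg/L.
x_c = v t_c = 0.239 m/s × 3.101 d × 86400 s/d = 64040 m ≈ 64.0 km.

t_c ≈ 3.10 d; D_c ≈ 7.28 mg/L; min DO ≈ 3.42 mg/L; x_c ≈ 64.0 km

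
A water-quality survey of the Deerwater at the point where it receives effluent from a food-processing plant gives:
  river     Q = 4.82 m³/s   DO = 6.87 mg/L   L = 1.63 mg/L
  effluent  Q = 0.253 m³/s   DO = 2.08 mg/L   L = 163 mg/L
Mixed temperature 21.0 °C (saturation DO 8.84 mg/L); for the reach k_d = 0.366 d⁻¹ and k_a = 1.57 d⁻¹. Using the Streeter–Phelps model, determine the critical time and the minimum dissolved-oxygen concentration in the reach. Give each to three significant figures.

Mixed DO = (4.82×6.87 + 0.253×2.08)/(4.82+0.253) = 33.64/5.073 = 6.631 mg/L.
Mixed L₀ = (4.82×1.63 + 0.253×163)/(5.073) = 49.10/5.073 = 9.678 mg/L.
Initial deficit D₀ = C_s − DO₀ = 8.84 − 6.631 = 2.209 mg/L.
t_c = (1/1.204) ln[(1.57/0.366)(1 − 2.209×1.204/(0.366×9.678))] = 0.8306 × ln(1.069) = 0.05530 d.
D_c = (0.366/1.57) × 9.678 × e^(−0.366×0.05530) = 0.2331 × 9.678 × 0.9800 = 2.211 mg/L.
Minimum DO = 8.84 − 2.211 = 6.629 mg/L.

t_c ≈ 0.0553 d; minimum DO ≈ 6.63 mg/L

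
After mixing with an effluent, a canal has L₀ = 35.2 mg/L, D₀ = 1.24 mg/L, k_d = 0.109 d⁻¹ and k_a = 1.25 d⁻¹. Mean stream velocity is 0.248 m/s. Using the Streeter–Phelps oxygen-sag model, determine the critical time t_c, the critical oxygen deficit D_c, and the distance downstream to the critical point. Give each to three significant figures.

t_c ≈ 1.73 d; D_c ≈ 2.54 mg/L; x_c ≈ 37.2 km

With k_a/k_d = 11.47 and 1 − D₀(k_a−k_d)/(k_d L₀) = 0.6312,
t_c = ln(11.47 × 0.6312) / (1.25 − 0.109) = ln(7.239) / 1.141 = 1.979/1.141 = 1.735 d.
D_c = (k_d/k_a) L₀ e^(−k_d t_c) = (0.109/1.25) × 35.2 × e^(−0.109×1.735) = 0.08720 × 35.2 × 0.8277 = 2.541 mg/L.
x_c = v t_c = 0.248 m/s × 1.735 d × 86400 s/d = 37170 m ≈ 37.2 km.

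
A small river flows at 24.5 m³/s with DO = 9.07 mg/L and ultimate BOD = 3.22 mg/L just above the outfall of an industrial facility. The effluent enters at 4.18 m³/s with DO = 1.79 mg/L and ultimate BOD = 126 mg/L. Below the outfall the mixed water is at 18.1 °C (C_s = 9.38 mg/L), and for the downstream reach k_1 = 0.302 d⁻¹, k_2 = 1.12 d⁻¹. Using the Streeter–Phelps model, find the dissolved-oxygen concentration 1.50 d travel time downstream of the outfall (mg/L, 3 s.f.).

Mixed DO = (24.5×9.07 + 4.18×1.79)/(24.5+4.18) = 229.7/28.68 = 8.009 mg/L.
Mixed L₀ = (24.5×3.22 + 4.18×126)/(28.68) = 605.6/28.68 = 21.11 mg/L.
Initial deficit D₀ = C_s − DO₀ = 9.38 − 8.009 = 1.371 mg/L.
D(1.50) = [0.302×21.11/(1.12−0.302)](e^(−0.302×1.50) − e^(−1.12×1.50)) + 1.371 e^(−1.12×1.50)
= 7.795 × (0.6357 − 0.1864) + 1.371 × 0.1864 = 3.758 mg/L.
DO = 9.38 − 3.758 = 5.622 mg/L.

DO ≈ 5.62 mg/L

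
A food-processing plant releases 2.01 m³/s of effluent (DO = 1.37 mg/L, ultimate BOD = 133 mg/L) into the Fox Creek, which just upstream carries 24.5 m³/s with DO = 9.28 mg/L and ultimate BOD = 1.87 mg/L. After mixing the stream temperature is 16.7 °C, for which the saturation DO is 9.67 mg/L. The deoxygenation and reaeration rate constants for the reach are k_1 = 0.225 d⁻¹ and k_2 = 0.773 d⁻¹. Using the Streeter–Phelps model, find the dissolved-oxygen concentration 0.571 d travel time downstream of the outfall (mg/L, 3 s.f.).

Mixed DO = (24.5×9.28 + 2.01×1.37)/(24.5+2.01) = 230.1/26.51 = 8.680 mg/L.
Mixed L₀ = (24.5×1.87 + 2.01×133)/(26.51) = 313.1/26.51 = 11.81 mg/L.
Initial deficit D₀ = C_s − DO₀ = 9.67 − 8.680 = 0.9897 mg/L.
D(0.571) = [0.225×11.81/(0.773−0.225)](e^(−0.225×0.571) − e^(−0.773×0.571)) + 0.9897 e^(−0.773×0.571)
= 4.850 × (0.8794 − 0.6431) + 0.9897 × 0.6431 = 1.783 mg/L.
DO = 9.67 − 1.783 = 7.887 mg/L.

DO ≈ 7.89 mg/L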